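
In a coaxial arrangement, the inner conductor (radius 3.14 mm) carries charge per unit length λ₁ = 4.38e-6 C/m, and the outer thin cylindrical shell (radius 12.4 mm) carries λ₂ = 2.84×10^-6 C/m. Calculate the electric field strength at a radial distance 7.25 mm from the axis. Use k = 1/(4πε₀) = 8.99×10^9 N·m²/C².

|E| ≈ 1.09×10^7 V/m

Coaxial Gaussian cylinder, radius r = 7.25 mm, length L (between the conductors, 3.14 mm < r < 12.4 mm).
Only the inner wire is enclosed; the outer shell contributes nothing inside itself. λ_enc = λ₁ = 4.38×10^-6 C/m.
Gauss's law: E·2πrL = λ_enc L/ε₀.
E = 2k|λ_enc|/r = 2(8.99×10^9)(4.38e-6)/(0.00725) = 1.09e7 N/C.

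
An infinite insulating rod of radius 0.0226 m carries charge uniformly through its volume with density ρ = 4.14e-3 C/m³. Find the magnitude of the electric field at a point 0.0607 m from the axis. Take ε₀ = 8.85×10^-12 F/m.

Choose a coaxial cylinder of radius r = 0.0607 m (arbitrary length L) as the Gaussian surface (r > 0.0226 m, full cross-section enclosed).
λ_enc = ρ·πR² = (4.14×10^-3)π(0.0226)² = 6.643×10^-6 C/m.
Since E is radial and uniform over the curved surface, Φ = E·2πrL = Q_enc/ε₀ = λ_enc L/ε₀.
E = |λ_enc|/(2πε₀r) = (6.643×10^-6)/(2π·8.85×10^-12·0.0607) = 1.97×10^6 N/C.

|E| = 1.97×10^6 N/C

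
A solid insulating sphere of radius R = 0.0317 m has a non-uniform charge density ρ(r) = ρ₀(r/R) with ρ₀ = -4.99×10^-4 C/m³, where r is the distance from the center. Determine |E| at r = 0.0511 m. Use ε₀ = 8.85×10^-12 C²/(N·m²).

E ≈ 1.72×10^5 N/C

By spherical symmetry E is radial; choose a Gaussian sphere of radius r = 0.0511 m (r > R, all charge enclosed).
Q_enc = 4π ∫₀^R ρ₀(r'/R)^1 r'² dr' = 4πρ₀R³/4 = -4.994×10^-8 C.
Since E is radial and uniform over the Gaussian sphere, Φ = E·4πr² = Q_enc/ε₀.
E = |Q_enc|/(4πε₀r²) = (4.994×10^-8)/(4π·8.85×10^-12·(0.0511)²) = 1.72×10^5 N/C.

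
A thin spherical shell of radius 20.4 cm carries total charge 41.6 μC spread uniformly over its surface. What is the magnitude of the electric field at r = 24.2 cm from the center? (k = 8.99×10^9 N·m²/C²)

6.39e6 V/m

Symmetry ⇒ E = E(r) r̂. Gaussian sphere of radius r = 24.2 cm (r > 20.4 cm).
The entire shell is enclosed: Q_enc = 4.16e-5 C.
By Gauss's law, ∮E·dA = E·4πr² = Q_enc/ε₀.
E = k|Q_enc|/r² = (8.99×10^9)(4.16×10^-5)/(0.242)² = 6.39×10^6 N/C.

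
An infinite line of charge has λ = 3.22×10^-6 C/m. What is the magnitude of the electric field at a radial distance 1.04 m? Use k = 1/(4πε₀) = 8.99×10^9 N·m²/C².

5.57×10^4 V/m

By cylindrical symmetry E is radial; use a coaxial Gaussian cylinder of radius 1.04 m and length L.
Q_enc = λL, so λ_enc = 3.22×10^-6 C/m.
Gauss's law: E·2πrL = λ_enc L/ε₀.
E = 2k|λ_enc|/r = 2(8.99×10^9)(3.22×10^-6)/(1.04) = 5.57e4 N/C.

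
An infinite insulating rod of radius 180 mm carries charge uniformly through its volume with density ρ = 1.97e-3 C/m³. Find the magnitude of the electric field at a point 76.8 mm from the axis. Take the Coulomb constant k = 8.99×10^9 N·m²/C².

8.55×10^6 N/C

Take a coaxial cylindrical Gaussian surface of radius r = 76.8 mm and length L (r < R).
Charge inside radius r per length L is ρ·πr²·L, so λ_enc = ρπr² = 3.65e-5 C/m.
Gauss's law: E·2πrL = λ_enc L/ε₀.
E = 2k|λ_enc|/r = 2(8.99×10^9)(3.65×10^-5)/(0.0768) = 8.55e6 N/C.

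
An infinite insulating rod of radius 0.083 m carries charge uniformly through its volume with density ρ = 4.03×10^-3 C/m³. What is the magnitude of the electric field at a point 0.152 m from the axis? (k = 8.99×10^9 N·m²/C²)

Coaxial Gaussian cylinder, radius r = 0.152 m, length L (r > 0.083 m, full cross-section enclosed).
λ_enc = ρ·πR² = (4.03×10^-3)π(0.083)² = 8.722×10^-5 C/m.
Applying ∮E·dA = Q_enc/ε₀ with the end caps contributing no flux:
E = 2k|λ_enc|/r = 2(8.99×10^9)(8.722e-5)/(0.152) = 1.03e7 N/C.

E = 1.03e7 N/C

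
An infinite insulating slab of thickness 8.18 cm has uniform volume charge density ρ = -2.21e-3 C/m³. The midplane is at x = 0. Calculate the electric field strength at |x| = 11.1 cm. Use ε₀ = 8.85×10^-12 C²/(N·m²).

E ≈ 1.02×10^7 N/C

The point |x| = 11.1 cm lies outside the slab (half-thickness 0.0409 m). A symmetric pillbox spanning the full slab encloses Q_enc = ρ·d·A.
Flux = 2EA ⇒ E = |ρ|d/(2ε₀), independent of distance outside.
E = (2.21e-3)(0.0818)/(2·8.85×10^-12) = 1.02×10^7 N/C.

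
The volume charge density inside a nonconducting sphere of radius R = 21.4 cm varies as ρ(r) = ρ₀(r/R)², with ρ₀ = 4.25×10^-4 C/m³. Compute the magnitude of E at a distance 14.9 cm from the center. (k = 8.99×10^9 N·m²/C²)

E = 6.94×10^5 N/C

Symmetry ⇒ E = E(r) r̂. Gaussian sphere of radius r = 14.9 cm (r < R).
Integrate the density: Q_enc = 4π ∫₀^r ρ₀(r'/R)^2 r'² dr' = 4πρ₀ r^5/(5·R²) = 1.713e-6 C.
By Gauss's law, ∮E·dA = E·4πr² = Q_enc/ε₀.
E = k|Q_enc|/r² = (8.99×10^9)(1.713×10^-6)/(0.149)² = 6.94×10^5 N/C.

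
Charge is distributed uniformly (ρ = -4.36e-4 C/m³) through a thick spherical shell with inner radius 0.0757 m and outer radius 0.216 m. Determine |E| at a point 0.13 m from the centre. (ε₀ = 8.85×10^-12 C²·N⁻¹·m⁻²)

By spherical symmetry E is radial; choose a Gaussian sphere of radius r = 0.13 m (within the shell material, 0.0757 m < r < 0.216 m).
Enclosed charge is the volume from a to r: Q_enc = (4π/3)ρ(r³ − a³) = -3.22×10^-6 C.
By Gauss's law, ∮E·dA = E·4πr² = Q_enc/ε₀.
E = |Q_enc|/(4πε₀r²) = (3.22e-6)/(4π·8.85×10^-12·(0.13)²) = 1.71×10^6 N/C.

E ≈ 1.71×10^6 N/C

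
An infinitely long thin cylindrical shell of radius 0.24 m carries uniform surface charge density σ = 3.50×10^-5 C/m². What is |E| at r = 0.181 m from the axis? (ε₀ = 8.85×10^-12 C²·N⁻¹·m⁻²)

Choose a coaxial cylinder of radius r = 0.181 m (arbitrary length L) as the Gaussian surface (r < 0.24 m, inside the shell).
All the surface charge lies outside this cylinder: Q_enc = 0, hence E = 0.

E = 0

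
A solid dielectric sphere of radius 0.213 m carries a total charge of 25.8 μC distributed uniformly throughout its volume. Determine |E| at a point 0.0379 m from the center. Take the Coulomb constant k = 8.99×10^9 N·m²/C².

E = 9.10×10^5 N/C

Use a concentric Gaussian sphere at r = 0.0379 m (r < R).
For a uniform sphere the enclosed fraction is (r/R)³, so Q_enc = (25.8 μC)(0.0379/0.213)³ = 1.453e-7 C.
Gauss's law: E·4πr² = Q_enc/ε₀.
E = k|Q_enc|/r² = (8.99×10^9)(1.453×10^-7)/(0.0379)² = 9.10×10^5 N/C.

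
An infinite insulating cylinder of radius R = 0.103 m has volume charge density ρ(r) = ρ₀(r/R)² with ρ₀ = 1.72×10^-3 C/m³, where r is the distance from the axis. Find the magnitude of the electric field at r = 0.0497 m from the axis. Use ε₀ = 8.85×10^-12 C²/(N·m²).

Take a coaxial cylindrical Gaussian surface of radius r = 0.0497 m and length L (r < R).
λ_enc = ∫₀^r ρ(r')·2πr' dr' = (2πρ₀/R²)·r^4/4 = 1.554×10^-6 C/m.
Applying ∮E·dA = Q_enc/ε₀ with the end caps contributing no flux:
E = |λ_enc|/(2πε₀r) = (1.554e-6)/(2π·8.85×10^-12·0.0497) = 5.62×10^5 N/C.

|E| = 5.62×10^5 N/C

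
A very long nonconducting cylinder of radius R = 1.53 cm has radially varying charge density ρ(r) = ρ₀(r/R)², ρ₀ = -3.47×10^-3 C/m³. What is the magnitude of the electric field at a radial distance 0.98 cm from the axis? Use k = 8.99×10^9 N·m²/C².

Take a coaxial cylindrical Gaussian surface of radius r = 0.98 cm and length L (r < R).
Integrating ρ over the cross-section to radius r: λ_enc = (2πρ₀/R²) ∫₀^r r'^3 dr' = 2πρ₀ r^4/(4·R²) = -2.148×10^-7 C/m.
Applying ∮E·dA = Q_enc/ε₀ with the end caps contributing no flux:
E = 2k|λ_enc|/r = 2(8.99×10^9)(2.148×10^-7)/(0.0098) = 3.94×10^5 N/C.

E = 3.94e5 V/m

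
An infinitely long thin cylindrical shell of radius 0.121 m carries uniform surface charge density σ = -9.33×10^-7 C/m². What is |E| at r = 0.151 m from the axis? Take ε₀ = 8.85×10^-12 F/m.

8.45e4 N/C

Choose a coaxial cylinder of radius r = 0.151 m (arbitrary length L) as the Gaussian surface (r > 0.121 m).
The whole shell is enclosed: λ_enc = σ·2πR = (-9.33e-7)·2π·(0.121) = -7.093e-7 C/m.
By Gauss's law (flux through the curved wall only), E·2πrL = λ_enc L/ε₀.
E = |λ_enc|/(2πε₀r) = (7.093×10^-7)/(2π·8.85×10^-12·0.151) = 8.45×10^4 N/C.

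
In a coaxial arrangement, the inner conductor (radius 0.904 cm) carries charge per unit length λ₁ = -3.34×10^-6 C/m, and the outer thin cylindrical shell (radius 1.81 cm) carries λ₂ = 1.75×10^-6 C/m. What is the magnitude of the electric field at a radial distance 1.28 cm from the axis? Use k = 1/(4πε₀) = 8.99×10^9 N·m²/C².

E = 4.69×10^6 V/m

Choose a coaxial cylinder of radius r = 1.28 cm (arbitrary length L) as the Gaussian surface (between the conductors, 0.904 cm < r < 1.81 cm).
Only the inner wire is enclosed; the outer shell contributes nothing inside itself. λ_enc = λ₁ = -3.34×10^-6 C/m.
Since E is radial and uniform over the curved surface, Φ = E·2πrL = Q_enc/ε₀ = λ_enc L/ε₀.
E = 2k|λ_enc|/r = 2(8.99×10^9)(3.34×10^-6)/(0.0128) = 4.69×10^6 N/C.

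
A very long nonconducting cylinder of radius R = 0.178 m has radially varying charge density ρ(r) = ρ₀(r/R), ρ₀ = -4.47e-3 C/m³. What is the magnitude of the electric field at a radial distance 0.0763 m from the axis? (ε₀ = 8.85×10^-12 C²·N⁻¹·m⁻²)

E ≈ 5.51×10^6 N/C

Coaxial Gaussian cylinder, radius r = 0.0763 m, length L (r < R).
λ_enc = ∫₀^r ρ(r')·2πr' dr' = (2πρ₀/R)·r^3/3 = -2.336×10^-5 C/m.
Gauss's law: E·2πrL = λ_enc L/ε₀.
E = |λ_enc|/(2πε₀r) = (2.336×10^-5)/(2π·8.85×10^-12·0.0763) = 5.51×10^6 N/C.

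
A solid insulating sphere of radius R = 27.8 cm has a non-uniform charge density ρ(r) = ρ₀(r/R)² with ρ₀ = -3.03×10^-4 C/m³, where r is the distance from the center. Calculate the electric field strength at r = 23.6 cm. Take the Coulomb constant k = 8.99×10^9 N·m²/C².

E = 1.16e6 V/m

Take a concentric spherical Gaussian surface of radius r = 23.6 cm (r < R).
Integrate the density: Q_enc = 4π ∫₀^r ρ₀(r'/R)^2 r'² dr' = 4πρ₀ r^5/(5·R²) = -7.214×10^-6 C.
Applying ∮E·dA = Q_enc/ε₀ with Φ = E(4πr²):
E = k|Q_enc|/r² = (8.99×10^9)(7.214×10^-6)/(0.236)² = 1.16×10^6 N/C.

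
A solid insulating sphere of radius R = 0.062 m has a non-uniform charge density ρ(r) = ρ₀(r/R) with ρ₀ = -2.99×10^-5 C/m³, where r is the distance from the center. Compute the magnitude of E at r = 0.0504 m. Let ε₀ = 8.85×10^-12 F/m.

Symmetry ⇒ E = E(r) r̂. Gaussian sphere of radius r = 0.0504 m (r < R).
Integrate the density: Q_enc = 4π ∫₀^r ρ₀(r'/R)^1 r'² dr' = 4πρ₀ r^4/(4·R) = -9.776e-9 C.
Applying ∮E·dA = Q_enc/ε₀ with Φ = E(4πr²):
E = |Q_enc|/(4πε₀r²) = (9.776e-9)/(4π·8.85×10^-12·(0.0504)²) = 3.46×10^4 N/C.

3.46e4 N/C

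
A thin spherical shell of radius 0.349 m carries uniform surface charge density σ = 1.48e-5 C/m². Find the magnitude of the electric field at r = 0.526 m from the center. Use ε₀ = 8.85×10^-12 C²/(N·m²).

|E| = 7.36e5 V/m

Use a concentric Gaussian sphere at r = 0.526 m (r > 0.349 m).
The entire shell is enclosed: Q_enc = σ·4πR² = (1.48e-5)·4π·(0.349)² = 2.265×10^-5 C.
Gauss's law: E·4πr² = Q_enc/ε₀.
E = |Q_enc|/(4πε₀r²) = (2.265×10^-5)/(4π·8.85×10^-12·(0.526)²) = 7.36e5 N/C.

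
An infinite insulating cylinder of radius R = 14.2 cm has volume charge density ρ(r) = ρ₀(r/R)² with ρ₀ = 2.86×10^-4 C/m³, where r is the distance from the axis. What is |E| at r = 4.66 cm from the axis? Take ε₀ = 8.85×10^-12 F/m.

Coaxial Gaussian cylinder, radius r = 4.66 cm, length L (r < R).
λ_enc = ∫₀^r ρ(r')·2πr' dr' = (2πρ₀/R²)·r^4/4 = 1.051e-7 C/m.
Since E is radial and uniform over the curved surface, Φ = E·2πrL = Q_enc/ε₀ = λ_enc L/ε₀.
E = |λ_enc|/(2πε₀r) = (1.051e-7)/(2π·8.85×10^-12·0.0466) = 4.05×10^4 N/C.

4.05×10^4 N/C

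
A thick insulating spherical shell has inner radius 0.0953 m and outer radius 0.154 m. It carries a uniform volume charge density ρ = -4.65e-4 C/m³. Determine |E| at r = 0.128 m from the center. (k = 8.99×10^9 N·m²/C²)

Symmetry ⇒ E = E(r) r̂. Gaussian sphere of radius r = 0.128 m (within the shell material, 0.0953 m < r < 0.154 m).
Only the shell between 0.0953 m and r is enclosed: Q_enc = ρ·(4π/3)(r³ − a³) = (-4.65×10^-4)·(4π/3)·((0.128)³ − (0.0953)³) = -2.399×10^-6 C.
Applying ∮E·dA = Q_enc/ε₀ with Φ = E(4πr²):
E = k|Q_enc|/r² = (8.99×10^9)(2.399×10^-6)/(0.128)² = 1.32e6 N/C.

|E| ≈ 1.32×10^6 N/C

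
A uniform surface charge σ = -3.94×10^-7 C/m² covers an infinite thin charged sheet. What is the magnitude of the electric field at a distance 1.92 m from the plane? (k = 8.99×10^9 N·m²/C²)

2.23×10^4 N/C

The symmetry is planar: E is normal to the sheet and the same magnitude on both sides. Take a pillbox straddling the sheet with end-cap area A.
Flux Φ = 2EA and Q_enc = σA, so 2EA = σA/ε₀ ⇒ E = |σ|/(2ε₀), independent of distance.
E = 2πk|σ| = 2π(8.99×10^9)(3.94e-7) = 2.23×10^4 N/C.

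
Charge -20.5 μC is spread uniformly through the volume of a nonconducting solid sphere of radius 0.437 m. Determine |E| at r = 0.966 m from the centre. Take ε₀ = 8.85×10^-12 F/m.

Use a concentric Gaussian sphere at r = 0.966 m (r > R, so the entire charge is enclosed).
Q_enc = -20.5 μC = -2.05×10^-5 C.
By Gauss's law, ∮E·dA = E·4πr² = Q_enc/ε₀.
E = |Q_enc|/(4πε₀r²) = (2.05×10^-5)/(4π·8.85×10^-12·(0.966)²) = 1.98×10^5 N/C.

E = 1.98e5 N/C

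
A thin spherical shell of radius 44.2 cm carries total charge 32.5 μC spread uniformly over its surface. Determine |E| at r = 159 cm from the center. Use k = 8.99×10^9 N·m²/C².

E = 1.16e5 V/m

Symmetry ⇒ E = E(r) r̂. Gaussian sphere of radius r = 159 cm (r > 44.2 cm).
The entire shell is enclosed: Q_enc = 3.25e-5 C.
Since E is radial and uniform over the Gaussian sphere, Φ = E·4πr² = Q_enc/ε₀.
E = k|Q_enc|/r² = (8.99×10^9)(3.25e-5)/(1.59)² = 1.16×10^5 N/C.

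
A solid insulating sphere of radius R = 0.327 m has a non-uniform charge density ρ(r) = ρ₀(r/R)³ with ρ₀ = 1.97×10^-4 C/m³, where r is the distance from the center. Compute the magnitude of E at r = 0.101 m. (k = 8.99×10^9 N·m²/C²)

Symmetry ⇒ E = E(r) r̂. Gaussian sphere of radius r = 0.101 m (r < R).
Q_enc = ∫₀^r ρ(r')·4πr'² dr' = (4πρ₀/R³) ∫₀^r r'^5 dr' = 4πρ₀ r^6/(6·R³) = 1.253e-8 C.
Gauss's law: E·4πr² = Q_enc/ε₀.
E = k|Q_enc|/r² = (8.99×10^9)(1.253×10^-8)/(0.101)² = 1.10×10^4 N/C.

|E| = 1.10e4 N/C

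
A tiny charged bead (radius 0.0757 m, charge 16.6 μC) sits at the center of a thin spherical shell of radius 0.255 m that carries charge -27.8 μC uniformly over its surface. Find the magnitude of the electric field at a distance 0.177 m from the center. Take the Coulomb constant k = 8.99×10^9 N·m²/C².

By spherical symmetry E is radial; choose a Gaussian sphere of radius r = 0.177 m (between the bodies, 0.0757 m < r < 0.255 m).
Only the inner charge is enclosed; the outer shell contributes nothing inside itself. Q_enc = 16.6 μC = 1.66×10^-5 C.
Applying ∮E·dA = Q_enc/ε₀ with Φ = E(4πr²):
E = k|Q_enc|/r² = (8.99×10^9)(1.66×10^-5)/(0.177)² = 4.76e6 N/C.

4.76e6 N/C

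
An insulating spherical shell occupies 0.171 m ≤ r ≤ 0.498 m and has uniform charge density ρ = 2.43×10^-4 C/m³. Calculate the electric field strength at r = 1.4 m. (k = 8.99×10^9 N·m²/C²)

5.53e5 V/m

By spherical symmetry E is radial; choose a Gaussian sphere of radius r = 1.4 m (r > 0.498 m, enclosing the whole shell).
Q_enc = ρ·(4π/3)(b³ − a³) = (2.43×10^-4)·(4π/3)·((0.498)³ − (0.171)³) = 1.206×10^-4 C.
By Gauss's law, ∮E·dA = E·4πr² = Q_enc/ε₀.
E = k|Q_enc|/r² = (8.99×10^9)(1.206e-4)/(1.4)² = 5.53×10^5 N/C.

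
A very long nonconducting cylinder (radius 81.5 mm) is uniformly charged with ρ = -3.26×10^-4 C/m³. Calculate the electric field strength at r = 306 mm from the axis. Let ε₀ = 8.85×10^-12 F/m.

By cylindrical symmetry E is radial; use a coaxial Gaussian cylinder of radius 306 mm and length L (r > 81.5 mm, full cross-section enclosed).
λ_enc = ρ·πR² = (-3.26×10^-4)π(0.0815)² = -6.803e-6 C/m.
Since E is radial and uniform over the curved surface, Φ = E·2πrL = Q_enc/ε₀ = λ_enc L/ε₀.
E = |λ_enc|/(2πε₀r) = (6.803×10^-6)/(2π·8.85×10^-12·0.306) = 4.00×10^5 N/C.

4.00×10^5 V/m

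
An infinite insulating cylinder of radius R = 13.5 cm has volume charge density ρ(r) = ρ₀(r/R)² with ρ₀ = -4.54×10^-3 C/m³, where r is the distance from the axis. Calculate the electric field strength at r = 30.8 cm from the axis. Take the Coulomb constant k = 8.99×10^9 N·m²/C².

7.59×10^6 V/m

Coaxial Gaussian cylinder, radius r = 30.8 cm, length L (r > R, full charge per length enclosed).
λ_enc = 2π ∫₀^R ρ₀(r'/R)^2 r' dr' = 2πρ₀R²/4 = -1.30×10^-4 C/m.
Applying ∮E·dA = Q_enc/ε₀ with the end caps contributing no flux:
E = 2k|λ_enc|/r = 2(8.99×10^9)(1.30×10^-4)/(0.308) = 7.59e6 N/C.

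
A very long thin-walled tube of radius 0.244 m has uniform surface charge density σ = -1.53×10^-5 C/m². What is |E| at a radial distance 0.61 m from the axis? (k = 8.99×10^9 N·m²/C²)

E ≈ 6.91e5 N/C

By cylindrical symmetry E is radial; use a coaxial Gaussian cylinder of radius 0.61 m and length L (r > 0.244 m).
The whole shell is enclosed: λ_enc = σ·2πR = (-1.53×10^-5)·2π·(0.244) = -2.346×10^-5 C/m.
Since E is radial and uniform over the curved surface, Φ = E·2πrL = Q_enc/ε₀ = λ_enc L/ε₀.
E = 2k|λ_enc|/r = 2(8.99×10^9)(2.346e-5)/(0.61) = 6.91×10^5 N/C.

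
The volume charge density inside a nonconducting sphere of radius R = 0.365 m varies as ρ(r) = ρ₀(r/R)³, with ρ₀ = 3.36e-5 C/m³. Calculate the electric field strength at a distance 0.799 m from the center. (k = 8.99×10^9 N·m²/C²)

E ≈ 4.82×10^4 V/m

Use a concentric Gaussian sphere at r = 0.799 m (r > R, all charge enclosed).
Q_enc = 4π ∫₀^R ρ₀(r'/R)^3 r'² dr' = 4πρ₀R³/6 = 3.422×10^-6 C.
Applying ∮E·dA = Q_enc/ε₀ with Φ = E(4πr²):
E = k|Q_enc|/r² = (8.99×10^9)(3.422×10^-6)/(0.799)² = 4.82×10^4 N/C.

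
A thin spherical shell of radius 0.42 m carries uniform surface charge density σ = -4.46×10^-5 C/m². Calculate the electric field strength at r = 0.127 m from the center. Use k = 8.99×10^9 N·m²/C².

|E| = 0 N/C

Use a concentric Gaussian sphere at r = 0.127 m (inside the shell, r < 0.42 m).
All the charge is outside the Gaussian surface: Q_enc = 0, hence E = 0 everywhere inside the shell.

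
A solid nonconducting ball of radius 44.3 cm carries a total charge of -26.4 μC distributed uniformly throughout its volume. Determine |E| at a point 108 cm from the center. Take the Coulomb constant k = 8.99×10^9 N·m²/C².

Symmetry ⇒ E = E(r) r̂. Gaussian sphere of radius r = 108 cm (r > R, so the entire charge is enclosed).
Q_enc = -26.4 μC = -2.64×10^-5 C.
By Gauss's law, ∮E·dA = E·4πr² = Q_enc/ε₀.
E = k|Q_enc|/r² = (8.99×10^9)(2.64×10^-5)/(1.08)² = 2.03×10^5 N/C.

E = 2.03×10^5 N/C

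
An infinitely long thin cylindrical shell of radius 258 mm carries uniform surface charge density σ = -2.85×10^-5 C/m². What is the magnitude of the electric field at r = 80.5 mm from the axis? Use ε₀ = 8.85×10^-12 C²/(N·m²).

Choose a coaxial cylinder of radius r = 80.5 mm (arbitrary length L) as the Gaussian surface (r < 258 mm, inside the shell).
All the surface charge lies outside this cylinder: Q_enc = 0, hence E = 0.

E = 0 (no enclosed charge)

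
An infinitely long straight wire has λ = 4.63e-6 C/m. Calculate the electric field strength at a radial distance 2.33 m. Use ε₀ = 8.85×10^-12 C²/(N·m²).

E = 3.57×10^4 N/C

Take a coaxial cylindrical Gaussian surface of radius r = 2.33 m and length L.
Q_enc = λL, so λ_enc = 4.63e-6 C/m.
Gauss's law: E·2πrL = λ_enc L/ε₀.
E = |λ_enc|/(2πε₀r) = (4.63×10^-6)/(2π·8.85×10^-12·2.33) = 3.57×10^4 N/C.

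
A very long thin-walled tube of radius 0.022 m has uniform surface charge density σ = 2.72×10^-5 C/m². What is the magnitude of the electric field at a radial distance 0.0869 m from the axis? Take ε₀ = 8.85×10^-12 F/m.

|E| ≈ 7.78e5 N/C

By cylindrical symmetry E is radial; use a coaxial Gaussian cylinder of radius 0.0869 m and length L (r > 0.022 m).
The whole shell is enclosed: λ_enc = σ·2πR = (2.72e-5)·2π·(0.022) = 3.76×10^-6 C/m.
Applying ∮E·dA = Q_enc/ε₀ with the end caps contributing no flux:
E = |λ_enc|/(2πε₀r) = (3.76e-6)/(2π·8.85×10^-12·0.0869) = 7.78e5 N/C.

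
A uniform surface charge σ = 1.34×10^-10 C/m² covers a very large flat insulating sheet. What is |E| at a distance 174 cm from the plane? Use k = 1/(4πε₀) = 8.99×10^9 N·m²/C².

By planar symmetry E is perpendicular to the sheet and uniform; use a Gaussian pillbox with flat faces of area A on each side of the sheet.
Only the two end caps contribute flux: Φ = 2EA. With Q_enc = σA, Gauss's law gives E = |σ|/(2ε₀).
E = 2πk|σ| = 2π(8.99×10^9)(1.34e-10) = 7.57 N/C.

E ≈ 7.57 V/m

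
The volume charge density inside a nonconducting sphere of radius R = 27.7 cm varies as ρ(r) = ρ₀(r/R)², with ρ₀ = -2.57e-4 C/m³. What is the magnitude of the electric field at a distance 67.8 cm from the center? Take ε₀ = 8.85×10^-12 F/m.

|E| = 2.69e5 V/m

Use a concentric Gaussian sphere at r = 67.8 cm (r > R, all charge enclosed).
Q_enc = 4π ∫₀^R ρ₀(r'/R)^2 r'² dr' = 4πρ₀R³/5 = -1.373e-5 C.
Applying ∮E·dA = Q_enc/ε₀ with Φ = E(4πr²):
E = |Q_enc|/(4πε₀r²) = (1.373e-5)/(4π·8.85×10^-12·(0.678)²) = 2.69×10^5 N/C.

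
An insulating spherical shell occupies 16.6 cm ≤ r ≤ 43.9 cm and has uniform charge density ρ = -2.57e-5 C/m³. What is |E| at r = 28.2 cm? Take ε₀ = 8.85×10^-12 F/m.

Symmetry ⇒ E = E(r) r̂. Gaussian sphere of radius r = 28.2 cm (within the shell material, 16.6 cm < r < 43.9 cm).
Only the shell between 16.6 cm and r is enclosed: Q_enc = ρ·(4π/3)(r³ − a³) = (-2.57×10^-5)·(4π/3)·((0.282)³ − (0.166)³) = -1.922×10^-6 C.
By Gauss's law, ∮E·dA = E·4πr² = Q_enc/ε₀.
E = |Q_enc|/(4πε₀r²) = (1.922×10^-6)/(4π·8.85×10^-12·(0.282)²) = 2.17×10^5 N/C.

|E| ≈ 2.17×10^5 V/m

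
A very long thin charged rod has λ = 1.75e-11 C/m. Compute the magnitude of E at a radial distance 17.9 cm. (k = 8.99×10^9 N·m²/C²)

By cylindrical symmetry E is radial; use a coaxial Gaussian cylinder of radius 17.9 cm and length L.
Q_enc = λL, so λ_enc = 1.75e-11 C/m.
By Gauss's law (flux through the curved wall only), E·2πrL = λ_enc L/ε₀.
E = 2k|λ_enc|/r = 2(8.99×10^9)(1.75×10^-11)/(0.179) = 1.76 N/C.

E = 1.76 N/C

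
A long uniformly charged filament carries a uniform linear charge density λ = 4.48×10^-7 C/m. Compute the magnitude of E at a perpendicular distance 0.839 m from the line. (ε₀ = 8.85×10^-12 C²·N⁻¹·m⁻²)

Take a coaxial cylindrical Gaussian surface of radius r = 0.839 m and length L.
Q_enc = λL, so λ_enc = 4.48×10^-7 C/m.
By Gauss's law (flux through the curved wall only), E·2πrL = λ_enc L/ε₀.
E = |λ_enc|/(2πε₀r) = (4.48×10^-7)/(2π·8.85×10^-12·0.839) = 9.60×10^3 N/C.

|E| = 9.60×10^3 V/m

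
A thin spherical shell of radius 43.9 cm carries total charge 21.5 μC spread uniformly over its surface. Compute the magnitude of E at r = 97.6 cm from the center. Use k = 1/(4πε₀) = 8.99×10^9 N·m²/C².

By spherical symmetry E is radial; choose a Gaussian sphere of radius r = 97.6 cm (r > 43.9 cm).
The entire shell is enclosed: Q_enc = 2.15×10^-5 C.
Since E is radial and uniform over the Gaussian sphere, Φ = E·4πr² = Q_enc/ε₀.
E = k|Q_enc|/r² = (8.99×10^9)(2.15e-5)/(0.976)² = 2.03e5 N/C.

|E| ≈ 2.03×10^5 V/m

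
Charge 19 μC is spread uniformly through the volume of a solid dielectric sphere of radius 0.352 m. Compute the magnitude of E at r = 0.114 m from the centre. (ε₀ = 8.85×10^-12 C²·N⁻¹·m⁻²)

4.47×10^5 V/m

By spherical symmetry E is radial; choose a Gaussian sphere of radius r = 0.114 m (r < R).
For a uniform sphere the enclosed fraction is (r/R)³, so Q_enc = (19 μC)(0.114/0.352)³ = 6.454e-7 C.
Since E is radial and uniform over the Gaussian sphere, Φ = E·4πr² = Q_enc/ε₀.
E = |Q_enc|/(4πε₀r²) = (6.454×10^-7)/(4π·8.85×10^-12·(0.114)²) = 4.47×10^5 N/C.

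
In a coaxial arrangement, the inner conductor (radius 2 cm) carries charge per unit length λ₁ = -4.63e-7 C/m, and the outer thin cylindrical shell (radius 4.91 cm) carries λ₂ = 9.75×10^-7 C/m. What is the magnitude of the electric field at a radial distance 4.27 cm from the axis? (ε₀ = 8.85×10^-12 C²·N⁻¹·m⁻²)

Coaxial Gaussian cylinder, radius r = 4.27 cm, length L (between the conductors, 2 cm < r < 4.91 cm).
Only the inner wire is enclosed; the outer shell contributes nothing inside itself. λ_enc = λ₁ = -4.63×10^-7 C/m.
Applying ∮E·dA = Q_enc/ε₀ with the end caps contributing no flux:
E = |λ_enc|/(2πε₀r) = (4.63×10^-7)/(2π·8.85×10^-12·0.0427) = 1.95×10^5 N/C.

1.95×10^5 N/C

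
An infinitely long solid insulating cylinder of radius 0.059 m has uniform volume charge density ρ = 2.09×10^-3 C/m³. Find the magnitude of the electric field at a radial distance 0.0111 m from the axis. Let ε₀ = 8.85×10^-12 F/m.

Take a coaxial cylindrical Gaussian surface of radius r = 0.0111 m and length L (r < R).
Enclosed charge per unit length: λ_enc = ρ·πr² = (2.09×10^-3)π(0.0111)² = 8.09e-7 C/m.
Gauss's law: E·2πrL = λ_enc L/ε₀.
E = |λ_enc|/(2πε₀r) = (8.09×10^-7)/(2π·8.85×10^-12·0.0111) = 1.31×10^6 N/C.

E = 1.31×10^6 V/m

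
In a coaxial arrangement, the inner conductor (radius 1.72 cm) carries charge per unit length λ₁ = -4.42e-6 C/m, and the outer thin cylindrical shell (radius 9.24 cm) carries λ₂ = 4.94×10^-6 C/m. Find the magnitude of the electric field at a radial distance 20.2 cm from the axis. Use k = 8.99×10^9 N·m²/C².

By cylindrical symmetry E is radial; use a coaxial Gaussian cylinder of radius 20.2 cm and length L (r > 9.24 cm, enclosing both).
λ_enc = λ₁ + λ₂ = (-4.42e-6) + (4.94e-6) = 5.20×10^-7 C/m.
Since E is radial and uniform over the curved surface, Φ = E·2πrL = Q_enc/ε₀ = λ_enc L/ε₀.
E = 2k|λ_enc|/r = 2(8.99×10^9)(5.20×10^-7)/(0.202) = 4.63×10^4 N/C.

4.63×10^4 V/m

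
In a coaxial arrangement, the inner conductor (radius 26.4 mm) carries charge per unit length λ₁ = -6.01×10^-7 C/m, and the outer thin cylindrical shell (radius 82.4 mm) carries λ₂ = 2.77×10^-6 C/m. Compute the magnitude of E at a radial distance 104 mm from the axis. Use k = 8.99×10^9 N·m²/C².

E = 3.75×10^5 N/C

Choose a coaxial cylinder of radius r = 104 mm (arbitrary length L) as the Gaussian surface (r > 82.4 mm, enclosing both).
λ_enc = λ₁ + λ₂ = (-6.01e-7) + (2.77×10^-6) = 2.169e-6 C/m.
Since E is radial and uniform over the curved surface, Φ = E·2πrL = Q_enc/ε₀ = λ_enc L/ε₀.
E = 2k|λ_enc|/r = 2(8.99×10^9)(2.169×10^-6)/(0.104) = 3.75×10^5 N/C.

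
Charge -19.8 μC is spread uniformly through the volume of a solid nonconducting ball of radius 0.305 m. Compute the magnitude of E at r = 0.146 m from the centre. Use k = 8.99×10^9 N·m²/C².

Take a concentric spherical Gaussian surface of radius r = 0.146 m (r < R).
For a uniform sphere the enclosed fraction is (r/R)³, so Q_enc = (-19.8 μC)(0.146/0.305)³ = -2.172×10^-6 C.
Since E is radial and uniform over the Gaussian sphere, Φ = E·4πr² = Q_enc/ε₀.
E = k|Q_enc|/r² = (8.99×10^9)(2.172×10^-6)/(0.146)² = 9.16e5 N/C.

E ≈ 9.16e5 N/C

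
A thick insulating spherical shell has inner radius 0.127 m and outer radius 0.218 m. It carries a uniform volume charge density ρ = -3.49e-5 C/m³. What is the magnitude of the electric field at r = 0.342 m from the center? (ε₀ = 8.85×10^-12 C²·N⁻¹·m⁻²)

E = 9.34e4 N/C

Symmetry ⇒ E = E(r) r̂. Gaussian sphere of radius r = 0.342 m (r > 0.218 m, enclosing the whole shell).
Q_enc = ρ·(4π/3)(b³ − a³) = (-3.49×10^-5)·(4π/3)·((0.218)³ − (0.127)³) = -1.215e-6 C.
Applying ∮E·dA = Q_enc/ε₀ with Φ = E(4πr²):
E = |Q_enc|/(4πε₀r²) = (1.215×10^-6)/(4π·8.85×10^-12·(0.342)²) = 9.34e4 N/C.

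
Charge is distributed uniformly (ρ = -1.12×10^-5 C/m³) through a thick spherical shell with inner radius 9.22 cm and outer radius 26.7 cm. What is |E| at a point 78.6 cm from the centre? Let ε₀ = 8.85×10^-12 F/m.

E = 1.25×10^4 N/C

By spherical symmetry E is radial; choose a Gaussian sphere of radius r = 78.6 cm (r > 26.7 cm, enclosing the whole shell).
Q_enc = ρ·(4π/3)(b³ − a³) = (-1.12×10^-5)·(4π/3)·((0.267)³ − (0.0922)³) = -8.562e-7 C.
Applying ∮E·dA = Q_enc/ε₀ with Φ = E(4πr²):
E = |Q_enc|/(4πε₀r²) = (8.562×10^-7)/(4π·8.85×10^-12·(0.786)²) = 1.25×10^4 N/C.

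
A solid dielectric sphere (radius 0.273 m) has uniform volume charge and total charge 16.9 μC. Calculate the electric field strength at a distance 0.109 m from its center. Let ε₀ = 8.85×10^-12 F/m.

|E| = 8.14e5 V/m

Take a concentric spherical Gaussian surface of radius r = 0.109 m (r < R).
Only the charge within r is enclosed: Q_enc = Q·(r/R)³ = (16.9 μC)·(0.109 m/0.273 m)³ = 1.076×10^-6 C.
By Gauss's law, ∮E·dA = E·4πr² = Q_enc/ε₀.
E = |Q_enc|/(4πε₀r²) = (1.076×10^-6)/(4π·8.85×10^-12·(0.109)²) = 8.14e5 N/C.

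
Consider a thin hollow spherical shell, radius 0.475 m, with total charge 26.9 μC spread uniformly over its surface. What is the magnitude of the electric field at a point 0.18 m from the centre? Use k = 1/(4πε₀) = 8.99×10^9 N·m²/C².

By spherical symmetry E is radial; choose a Gaussian sphere of radius r = 0.18 m (inside the shell, r < 0.475 m).
No charge lies within this surface, so Q_enc = 0 and Gauss's law gives E·4πr² = 0 ⇒ E = 0.

E = 0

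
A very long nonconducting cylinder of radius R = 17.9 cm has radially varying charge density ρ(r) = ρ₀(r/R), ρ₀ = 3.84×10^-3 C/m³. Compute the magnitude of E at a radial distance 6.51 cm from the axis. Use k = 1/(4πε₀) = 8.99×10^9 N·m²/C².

|E| ≈ 3.42×10^6 N/C

Coaxial Gaussian cylinder, radius r = 6.51 cm, length L (r < R).
λ_enc = ∫₀^r ρ(r')·2πr' dr' = (2πρ₀/R)·r^3/3 = 1.24×10^-5 C/m.
By Gauss's law (flux through the curved wall only), E·2πrL = λ_enc L/ε₀.
E = 2k|λ_enc|/r = 2(8.99×10^9)(1.24e-5)/(0.0651) = 3.42e6 N/C.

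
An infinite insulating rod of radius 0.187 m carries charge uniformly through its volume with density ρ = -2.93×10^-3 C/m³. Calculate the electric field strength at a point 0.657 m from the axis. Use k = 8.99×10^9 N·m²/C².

|E| ≈ 8.81e6 V/m

Coaxial Gaussian cylinder, radius r = 0.657 m, length L (r > 0.187 m, full cross-section enclosed).
λ_enc = ρ·πR² = (-2.93e-3)π(0.187)² = -3.219×10^-4 C/m.
Applying ∮E·dA = Q_enc/ε₀ with the end caps contributing no flux:
E = 2k|λ_enc|/r = 2(8.99×10^9)(3.219e-4)/(0.657) = 8.81×10^6 N/C.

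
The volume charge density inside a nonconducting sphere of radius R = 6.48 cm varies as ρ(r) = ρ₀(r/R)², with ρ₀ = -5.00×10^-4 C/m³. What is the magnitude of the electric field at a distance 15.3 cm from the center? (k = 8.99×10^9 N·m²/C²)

Symmetry ⇒ E = E(r) r̂. Gaussian sphere of radius r = 15.3 cm (r > R, all charge enclosed).
Q_enc = 4π ∫₀^R ρ₀(r'/R)^2 r'² dr' = 4πρ₀R³/5 = -3.419×10^-7 C.
By Gauss's law, ∮E·dA = E·4πr² = Q_enc/ε₀.
E = k|Q_enc|/r² = (8.99×10^9)(3.419e-7)/(0.153)² = 1.31×10^5 N/C.

|E| = 1.31×10^5 V/m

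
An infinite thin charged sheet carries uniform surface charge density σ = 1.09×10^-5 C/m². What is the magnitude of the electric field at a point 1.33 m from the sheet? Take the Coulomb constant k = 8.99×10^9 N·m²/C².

By planar symmetry E is perpendicular to the sheet and uniform; use a Gaussian pillbox with flat faces of area A on each side of the sheet.
Flux Φ = 2EA and Q_enc = σA, so 2EA = σA/ε₀ ⇒ E = |σ|/(2ε₀), independent of distance.
E = 2πk|σ| = 2π(8.99×10^9)(1.09e-5) = 6.16e5 N/C.

|E| = 6.16×10^5 V/m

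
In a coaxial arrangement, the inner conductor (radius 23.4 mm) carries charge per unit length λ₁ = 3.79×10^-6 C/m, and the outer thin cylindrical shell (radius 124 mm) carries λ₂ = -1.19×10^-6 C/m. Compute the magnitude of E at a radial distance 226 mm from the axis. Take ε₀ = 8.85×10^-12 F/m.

|E| ≈ 2.07×10^5 N/C

Coaxial Gaussian cylinder, radius r = 226 mm, length L (r > 124 mm, enclosing both).
λ_enc = λ₁ + λ₂ = (3.79×10^-6) + (-1.19×10^-6) = 2.60×10^-6 C/m.
Since E is radial and uniform over the curved surface, Φ = E·2πrL = Q_enc/ε₀ = λ_enc L/ε₀.
E = |λ_enc|/(2πε₀r) = (2.60×10^-6)/(2π·8.85×10^-12·0.226) = 2.07×10^5 N/C.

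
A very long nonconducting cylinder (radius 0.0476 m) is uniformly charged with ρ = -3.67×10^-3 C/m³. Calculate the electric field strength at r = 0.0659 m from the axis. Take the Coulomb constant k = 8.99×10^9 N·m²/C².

Choose a coaxial cylinder of radius r = 0.0659 m (arbitrary length L) as the Gaussian surface (r > 0.0476 m, full cross-section enclosed).
λ_enc = ρ·πR² = (-3.67×10^-3)π(0.0476)² = -2.612×10^-5 C/m.
By Gauss's law (flux through the curved wall only), E·2πrL = λ_enc L/ε₀.
E = 2k|λ_enc|/r = 2(8.99×10^9)(2.612×10^-5)/(0.0659) = 7.13×10^6 N/C.

7.13e6 V/m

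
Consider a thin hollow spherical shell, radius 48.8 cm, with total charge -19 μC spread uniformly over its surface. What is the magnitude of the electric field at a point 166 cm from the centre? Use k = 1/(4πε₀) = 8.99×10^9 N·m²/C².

Use a concentric Gaussian sphere at r = 166 cm (r > 48.8 cm).
The entire shell is enclosed: Q_enc = -1.90×10^-5 C.
Applying ∮E·dA = Q_enc/ε₀ with Φ = E(4πr²):
E = k|Q_enc|/r² = (8.99×10^9)(1.90e-5)/(1.66)² = 6.20×10^4 N/C.

|E| = 6.20e4 V/m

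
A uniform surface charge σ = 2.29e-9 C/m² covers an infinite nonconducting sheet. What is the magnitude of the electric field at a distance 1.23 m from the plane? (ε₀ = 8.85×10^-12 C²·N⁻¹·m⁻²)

E ≈ 129 N/C

Choose a cylindrical pillbox piercing the sheet, end faces (area A) parallel to it.
Flux Φ = 2EA and Q_enc = σA, so 2EA = σA/ε₀ ⇒ E = |σ|/(2ε₀), independent of distance.
E = |σ|/(2ε₀) = (2.29e-9)/(2·8.85×10^-12) = 129 N/C.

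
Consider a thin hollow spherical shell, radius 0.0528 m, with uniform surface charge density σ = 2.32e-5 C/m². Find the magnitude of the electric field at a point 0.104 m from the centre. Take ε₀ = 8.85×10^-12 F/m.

Symmetry ⇒ E = E(r) r̂. Gaussian sphere of radius r = 0.104 m (r > 0.0528 m).
The entire shell is enclosed: Q_enc = σ·4πR² = (2.32×10^-5)·4π·(0.0528)² = 8.128×10^-7 C.
Since E is radial and uniform over the Gaussian sphere, Φ = E·4πr² = Q_enc/ε₀.
E = |Q_enc|/(4πε₀r²) = (8.128×10^-7)/(4π·8.85×10^-12·(0.104)²) = 6.76×10^5 N/C.

6.76×10^5 N/C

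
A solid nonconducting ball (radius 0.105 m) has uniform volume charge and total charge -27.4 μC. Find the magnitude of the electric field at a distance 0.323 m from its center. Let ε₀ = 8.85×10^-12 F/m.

Take a concentric spherical Gaussian surface of radius r = 0.323 m (r > R, so the entire charge is enclosed).
Q_enc = -27.4 μC = -2.74×10^-5 C.
Since E is radial and uniform over the Gaussian sphere, Φ = E·4πr² = Q_enc/ε₀.
E = |Q_enc|/(4πε₀r²) = (2.74×10^-5)/(4π·8.85×10^-12·(0.323)²) = 2.36e6 N/C.

|E| ≈ 2.36e6 N/C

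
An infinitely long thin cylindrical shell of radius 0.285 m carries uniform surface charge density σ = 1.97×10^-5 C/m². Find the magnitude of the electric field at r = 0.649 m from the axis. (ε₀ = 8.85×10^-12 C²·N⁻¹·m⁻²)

Take a coaxial cylindrical Gaussian surface of radius r = 0.649 m and length L (r > 0.285 m).
The whole shell is enclosed: λ_enc = σ·2πR = (1.97×10^-5)·2π·(0.285) = 3.528e-5 C/m.
Applying ∮E·dA = Q_enc/ε₀ with the end caps contributing no flux:
E = |λ_enc|/(2πε₀r) = (3.528×10^-5)/(2π·8.85×10^-12·0.649) = 9.78×10^5 N/C.

|E| ≈ 9.78×10^5 N/C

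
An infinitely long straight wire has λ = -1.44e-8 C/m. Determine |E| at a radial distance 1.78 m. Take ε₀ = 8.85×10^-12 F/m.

E ≈ 145 N/C

Take a coaxial cylindrical Gaussian surface of radius r = 1.78 m and length L.
Q_enc = λL, so λ_enc = -1.44×10^-8 C/m.
By Gauss's law (flux through the curved wall only), E·2πrL = λ_enc L/ε₀.
E = |λ_enc|/(2πε₀r) = (1.44e-8)/(2π·8.85×10^-12·1.78) = 145 N/C.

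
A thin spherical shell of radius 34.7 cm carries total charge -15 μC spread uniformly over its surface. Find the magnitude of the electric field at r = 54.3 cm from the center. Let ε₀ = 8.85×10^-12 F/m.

E = 4.57e5 V/m

Use a concentric Gaussian sphere at r = 54.3 cm (r > 34.7 cm).
The entire shell is enclosed: Q_enc = -1.50×10^-5 C.
Gauss's law: E·4πr² = Q_enc/ε₀.
E = |Q_enc|/(4πε₀r²) = (1.50e-5)/(4π·8.85×10^-12·(0.543)²) = 4.57×10^5 N/C.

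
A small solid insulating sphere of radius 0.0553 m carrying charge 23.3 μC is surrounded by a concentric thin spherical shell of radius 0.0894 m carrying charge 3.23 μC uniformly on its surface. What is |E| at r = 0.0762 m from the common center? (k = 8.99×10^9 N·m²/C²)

Symmetry ⇒ E = E(r) r̂. Gaussian sphere of radius r = 0.0762 m (between the bodies, 0.0553 m < r < 0.0894 m).
The shell at 0.0894 m lies outside the Gaussian surface, so Q_enc = 23.3 μC = 2.33e-5 C.
Since E is radial and uniform over the Gaussian sphere, Φ = E·4πr² = Q_enc/ε₀.
E = k|Q_enc|/r² = (8.99×10^9)(2.33×10^-5)/(0.0762)² = 3.61×10^7 N/C.

E = 3.61×10^7 N/C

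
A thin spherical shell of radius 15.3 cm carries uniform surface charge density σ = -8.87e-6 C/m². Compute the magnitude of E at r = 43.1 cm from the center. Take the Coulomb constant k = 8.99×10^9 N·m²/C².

By spherical symmetry E is radial; choose a Gaussian sphere of radius r = 43.1 cm (r > 15.3 cm).
The entire shell is enclosed: Q_enc = σ·4πR² = (-8.87×10^-6)·4π·(0.153)² = -2.609e-6 C.
Gauss's law: E·4πr² = Q_enc/ε₀.
E = k|Q_enc|/r² = (8.99×10^9)(2.609×10^-6)/(0.431)² = 1.26×10^5 N/C.

|E| = 1.26e5 V/m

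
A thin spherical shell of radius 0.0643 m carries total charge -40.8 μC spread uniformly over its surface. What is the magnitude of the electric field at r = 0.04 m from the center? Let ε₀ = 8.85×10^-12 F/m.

Take a concentric spherical Gaussian surface of radius r = 0.04 m (inside the shell, r < 0.0643 m).
All the charge is outside the Gaussian surface: Q_enc = 0, hence E = 0 everywhere inside the shell.

E = 0 (no enclosed charge)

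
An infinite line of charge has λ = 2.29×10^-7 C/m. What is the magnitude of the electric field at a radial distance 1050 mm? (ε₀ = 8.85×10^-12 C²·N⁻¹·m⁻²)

Coaxial Gaussian cylinder, radius r = 1050 mm, length L.
Q_enc = λL, so λ_enc = 2.29e-7 C/m.
By Gauss's law (flux through the curved wall only), E·2πrL = λ_enc L/ε₀.
E = |λ_enc|/(2πε₀r) = (2.29×10^-7)/(2π·8.85×10^-12·1.05) = 3.92×10^3 N/C.

E ≈ 3.92e3 N/C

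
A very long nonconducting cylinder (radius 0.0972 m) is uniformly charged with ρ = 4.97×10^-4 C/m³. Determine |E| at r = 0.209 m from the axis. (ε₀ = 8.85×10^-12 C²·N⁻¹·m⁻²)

Coaxial Gaussian cylinder, radius r = 0.209 m, length L (r > 0.0972 m, full cross-section enclosed).
λ_enc = ρ·πR² = (4.97×10^-4)π(0.0972)² = 1.475×10^-5 C/m.
By Gauss's law (flux through the curved wall only), E·2πrL = λ_enc L/ε₀.
E = |λ_enc|/(2πε₀r) = (1.475e-5)/(2π·8.85×10^-12·0.209) = 1.27e6 N/C.

1.27×10^6 N/C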